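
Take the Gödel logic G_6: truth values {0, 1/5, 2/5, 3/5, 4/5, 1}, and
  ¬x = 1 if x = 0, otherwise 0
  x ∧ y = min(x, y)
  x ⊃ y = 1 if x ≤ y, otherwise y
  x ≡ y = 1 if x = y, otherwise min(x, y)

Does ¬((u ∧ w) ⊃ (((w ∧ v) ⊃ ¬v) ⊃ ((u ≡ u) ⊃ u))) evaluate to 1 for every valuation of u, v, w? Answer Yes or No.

No

Counterexample: take u = 0, v = 0, w = 0.
u ∧ w = 0 ∧ 0 = 0
w ∧ v = 0 ∧ 0 = 0
¬v = ¬0 = 1
(w ∧ v) ⊃ ¬v = 0 ⊃ 1 = 1
u ≡ u = 0 ≡ 0 = 1
(u ≡ u) ⊃ u = 1 ⊃ 0 = 0
((w ∧ v) ⊃ ¬v) ⊃ ((u ≡ u) ⊃ u) = 1 ⊃ 0 = 0
(u ∧ w) ⊃ (((w ∧ v) ⊃ ¬v) ⊃ ((u ≡ u) ⊃ u)) = 0 ⊃ 0 = 1
¬((u ∧ w) ⊃ (((w ∧ v) ⊃ ¬v) ⊃ ((u ≡ u) ⊃ u))) = ¬1 = 0
This gives 0 ≠ 1.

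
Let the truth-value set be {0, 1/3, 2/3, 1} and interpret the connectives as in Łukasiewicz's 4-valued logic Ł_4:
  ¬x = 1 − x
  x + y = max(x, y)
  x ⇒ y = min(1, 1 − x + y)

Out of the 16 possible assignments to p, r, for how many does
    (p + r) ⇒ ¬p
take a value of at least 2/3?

p = 0, r = 0 ↦ 1  ≥
p = 0, r = 1/3 ↦ 1  ≥
p = 0, r = 2/3 ↦ 1  ≥
p = 0, r = 1 ↦ 1  ≥
p = 1/3, r = 0 ↦ 1  ≥
p = 1/3, r = 1/3 ↦ 1  ≥
p = 1/3, r = 2/3 ↦ 1  ≥
p = 1/3, r = 1 ↦ 2/3  ≥
p = 2/3, r = 0 ↦ 2/3  ≥
p = 2/3, r = 1/3 ↦ 2/3  ≥
p = 2/3, r = 2/3 ↦ 2/3  ≥
p = 2/3, r = 1 ↦ 1/3  <
p = 1, r = 0 ↦ 0  <
p = 1, r = 1/3 ↦ 0  <
p = 1, r = 2/3 ↦ 0  <
p = 1, r = 1 ↦ 0  <
So 11 of the 16 assignments meet the threshold.

11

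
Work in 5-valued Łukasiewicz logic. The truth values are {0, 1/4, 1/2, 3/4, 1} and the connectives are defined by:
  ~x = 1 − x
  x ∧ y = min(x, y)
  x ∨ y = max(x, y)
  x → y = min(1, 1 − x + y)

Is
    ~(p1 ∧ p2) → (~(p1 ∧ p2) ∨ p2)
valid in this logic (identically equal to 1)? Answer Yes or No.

Yes

At p1 = 1/4, p2 = 1, for instance:
p1 ∧ p2 = 1/4 ∧ 1 = 1/4
~(p1 ∧ p2) = ~1/4 = 3/4
~(p1 ∧ p2) ∨ p2 = 3/4 ∨ 1 = 1
~(p1 ∧ p2) → (~(p1 ∧ p2) ∨ p2) = 3/4 → 1 = 1
and checking the remaining 24 assignments likewise gives ≥ 1 in every case.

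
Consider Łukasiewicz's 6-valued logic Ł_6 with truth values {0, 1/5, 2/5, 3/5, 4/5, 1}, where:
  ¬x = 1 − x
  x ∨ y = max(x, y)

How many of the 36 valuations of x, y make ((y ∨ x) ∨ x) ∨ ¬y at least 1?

value 1: 16 assignments (counts)
value 4/5: 12 assignments
value 3/5: 8 assignments
So 16 of the 36 assignments meet the threshold.

16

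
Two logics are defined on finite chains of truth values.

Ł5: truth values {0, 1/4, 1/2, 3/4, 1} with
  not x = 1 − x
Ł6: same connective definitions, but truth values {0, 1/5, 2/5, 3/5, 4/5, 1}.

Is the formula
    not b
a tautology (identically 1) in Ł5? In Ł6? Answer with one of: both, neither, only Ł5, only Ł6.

In Ł5: at b = 1/4 the value is 3/4 — not a tautology.
In Ł6: at b = 1/5 the value is 4/5 — not a tautology.

neither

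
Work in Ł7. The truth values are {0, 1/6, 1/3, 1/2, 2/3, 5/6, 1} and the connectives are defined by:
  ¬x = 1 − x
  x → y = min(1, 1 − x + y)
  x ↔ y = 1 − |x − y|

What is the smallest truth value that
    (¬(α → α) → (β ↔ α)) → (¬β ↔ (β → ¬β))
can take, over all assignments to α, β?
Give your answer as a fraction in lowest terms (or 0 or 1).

1/2

Take α = 0, β = 1/2:
α → α = 0 → 0 = 1
¬(α → α) = ¬1 = 0
β ↔ α = 1/2 ↔ 0 = 1/2
¬(α → α) → (β ↔ α) = 0 → 1/2 = 1
¬β = ¬1/2 = 1/2
¬β = ¬1/2 = 1/2
β → ¬β = 1/2 → 1/2 = 1
¬β ↔ (β → ¬β) = 1/2 ↔ 1 = 1/2
(¬(α → α) → (β ↔ α)) → (¬β ↔ (β → ¬β)) = 1 → 1/2 = 1/2
No assignment yields a value below 1/2, so this is the minimum.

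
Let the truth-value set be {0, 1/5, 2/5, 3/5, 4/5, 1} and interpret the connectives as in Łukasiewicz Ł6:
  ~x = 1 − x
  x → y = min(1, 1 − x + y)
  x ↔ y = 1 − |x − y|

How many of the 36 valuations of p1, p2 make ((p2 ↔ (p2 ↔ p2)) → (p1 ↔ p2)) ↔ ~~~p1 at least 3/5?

16

value 1: 3 assignments (counts)
value 4/5: 9 assignments (counts)
value 3/5: 4 assignments (counts)
value 2/5: 8 assignments
value 1/5: 5 assignments
value 0: 7 assignments
So 16 of the 36 assignments meet the threshold.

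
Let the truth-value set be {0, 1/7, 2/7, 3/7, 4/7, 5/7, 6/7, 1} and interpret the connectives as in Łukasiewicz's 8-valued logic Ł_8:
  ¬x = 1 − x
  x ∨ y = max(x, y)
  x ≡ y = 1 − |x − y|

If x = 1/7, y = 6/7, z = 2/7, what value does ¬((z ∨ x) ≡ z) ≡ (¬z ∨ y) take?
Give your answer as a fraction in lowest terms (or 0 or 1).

z ∨ x = 2/7 ∨ 1/7 = 2/7
(z ∨ x) ≡ z = 2/7 ≡ 2/7 = 1
¬((z ∨ x) ≡ z) = ¬1 = 0
¬z = ¬2/7 = 5/7
¬z ∨ y = 5/7 ∨ 6/7 = 6/7
¬((z ∨ x) ≡ z) ≡ (¬z ∨ y) = 0 ≡ 6/7 = 1/7

1/7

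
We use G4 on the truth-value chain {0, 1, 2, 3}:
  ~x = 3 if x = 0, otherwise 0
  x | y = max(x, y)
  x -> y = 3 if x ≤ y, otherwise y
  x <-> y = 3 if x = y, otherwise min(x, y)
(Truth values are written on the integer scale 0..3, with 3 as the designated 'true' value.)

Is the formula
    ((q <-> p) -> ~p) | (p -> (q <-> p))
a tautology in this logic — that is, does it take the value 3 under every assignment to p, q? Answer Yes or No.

Counterexample: take p = 2, q = 1.
q <-> p = 1 <-> 2 = 1
~p = ~2 = 0
(q <-> p) -> ~p = 1 -> 0 = 0
q <-> p = 1 <-> 2 = 1
p -> (q <-> p) = 2 -> 1 = 1
((q <-> p) -> ~p) | (p -> (q <-> p)) = 0 | 1 = 1
This gives 1 ≠ 3.

No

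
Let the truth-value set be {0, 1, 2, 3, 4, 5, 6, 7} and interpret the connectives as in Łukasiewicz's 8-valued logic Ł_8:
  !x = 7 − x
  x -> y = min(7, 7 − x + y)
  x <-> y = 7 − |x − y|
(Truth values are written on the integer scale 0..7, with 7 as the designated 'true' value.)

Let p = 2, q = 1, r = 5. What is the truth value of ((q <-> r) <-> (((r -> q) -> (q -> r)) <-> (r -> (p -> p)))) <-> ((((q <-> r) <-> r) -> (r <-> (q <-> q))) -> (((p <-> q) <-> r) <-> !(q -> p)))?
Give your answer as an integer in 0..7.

q <-> r = 1 <-> 5 = 3
r -> q = 5 -> 1 = 3
q -> r = 1 -> 5 = 7
(r -> q) -> (q -> r) = 3 -> 7 = 7
p -> p = 2 -> 2 = 7
r -> (p -> p) = 5 -> 7 = 7
((r -> q) -> (q -> r)) <-> (r -> (p -> p)) = 7 <-> 7 = 7
(q <-> r) <-> (((r -> q) -> (q -> r)) <-> (r -> (p -> p))) = 3 <-> 7 = 3
q <-> r = 1 <-> 5 = 3
(q <-> r) <-> r = 3 <-> 5 = 5
q <-> q = 1 <-> 1 = 7
r <-> (q <-> q) = 5 <-> 7 = 5
((q <-> r) <-> r) -> (r <-> (q <-> q)) = 5 -> 5 = 7
p <-> q = 2 <-> 1 = 6
(p <-> q) <-> r = 6 <-> 5 = 6
q -> p = 1 -> 2 = 7
!(q -> p) = !7 = 0
((p <-> q) <-> r) <-> !(q -> p) = 6 <-> 0 = 1
(((q <-> r) <-> r) -> (r <-> (q <-> q))) -> (((p <-> q) <-> r) <-> !(q -> p)) = 7 -> 1 = 1
((q <-> r) <-> (((r -> q) -> (q -> r)) <-> (r -> (p -> p)))) <-> ((((q <-> r) <-> r) -> (r <-> (q <-> q))) -> (((p <-> q) <-> r) <-> !(q -> p))) = 3 <-> 1 = 5

5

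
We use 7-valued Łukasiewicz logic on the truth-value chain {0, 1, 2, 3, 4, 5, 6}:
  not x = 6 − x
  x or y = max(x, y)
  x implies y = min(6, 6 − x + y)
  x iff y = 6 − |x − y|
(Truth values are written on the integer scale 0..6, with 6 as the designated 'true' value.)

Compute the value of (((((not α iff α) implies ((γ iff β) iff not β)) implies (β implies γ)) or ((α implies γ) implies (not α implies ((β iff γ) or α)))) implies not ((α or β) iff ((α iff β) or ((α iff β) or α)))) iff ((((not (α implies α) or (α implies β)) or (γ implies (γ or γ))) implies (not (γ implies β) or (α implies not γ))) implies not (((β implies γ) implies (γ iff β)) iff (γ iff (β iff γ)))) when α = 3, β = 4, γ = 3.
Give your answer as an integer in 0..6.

5

not α = not 3 = 3
not α iff α = 3 iff 3 = 6
γ iff β = 3 iff 4 = 5
not β = not 4 = 2
(γ iff β) iff not β = 5 iff 2 = 3
(not α iff α) implies ((γ iff β) iff not β) = 6 implies 3 = 3
β implies γ = 4 implies 3 = 5
((not α iff α) implies ((γ iff β) iff not β)) implies (β implies γ) = 3 implies 5 = 6
α implies γ = 3 implies 3 = 6
not α = not 3 = 3
β iff γ = 4 iff 3 = 5
(β iff γ) or α = 5 or 3 = 5
not α implies ((β iff γ) or α) = 3 implies 5 = 6
(α implies γ) implies (not α implies ((β iff γ) or α)) = 6 implies 6 = 6
(((not α iff α) implies ((γ iff β) iff not β)) implies (β implies γ)) or ((α implies γ) implies (not α implies ((β iff γ) or α))) = 6 or 6 = 6
α or β = 3 or 4 = 4
α iff β = 3 iff 4 = 5
α iff β = 3 iff 4 = 5
(α iff β) or α = 5 or 3 = 5
(α iff β) or ((α iff β) or α) = 5 or 5 = 5
(α or β) iff ((α iff β) or ((α iff β) or α)) = 4 iff 5 = 5
not ((α or β) iff ((α iff β) or ((α iff β) or α))) = not 5 = 1
((((not α iff α) implies ((γ iff β) iff not β)) implies (β implies γ)) or ((α implies γ) implies (not α implies ((β iff γ) or α)))) implies not ((α or β) iff ((α iff β) or ((α iff β) or α))) = 6 implies 1 = 1
α implies α = 3 implies 3 = 6
not (α implies α) = not 6 = 0
α implies β = 3 implies 4 = 6
not (α implies α) or (α implies β) = 0 or 6 = 6
γ or γ = 3 or 3 = 3
γ implies (γ or γ) = 3 implies 3 = 6
(not (α implies α) or (α implies β)) or (γ implies (γ or γ)) = 6 or 6 = 6
γ implies β = 3 implies 4 = 6
not (γ implies β) = not 6 = 0
not γ = not 3 = 3
α implies not γ = 3 implies 3 = 6
not (γ implies β) or (α implies not γ) = 0 or 6 = 6
((not (α implies α) or (α implies β)) or (γ implies (γ or γ))) implies (not (γ implies β) or (α implies not γ)) = 6 implies 6 = 6
β implies γ = 4 implies 3 = 5
γ iff β = 3 iff 4 = 5
(β implies γ) implies (γ iff β) = 5 implies 5 = 6
β iff γ = 4 iff 3 = 5
γ iff (β iff γ) = 3 iff 5 = 4
((β implies γ) implies (γ iff β)) iff (γ iff (β iff γ)) = 6 iff 4 = 4
not (((β implies γ) implies (γ iff β)) iff (γ iff (β iff γ))) = not 4 = 2
(((not (α implies α) or (α implies β)) or (γ implies (γ or γ))) implies (not (γ implies β) or (α implies not γ))) implies not (((β implies γ) implies (γ iff β)) iff (γ iff (β iff γ))) = 6 implies 2 = 2
(((((not α iff α) implies ((γ iff β) iff not β)) implies (β implies γ)) or ((α implies γ) implies (not α implies ((β iff γ) or α)))) implies not ((α or β) iff ((α iff β) or ((α iff β) or α)))) iff ((((not (α implies α) or (α implies β)) or (γ implies (γ or γ))) implies (not (γ implies β) or (α implies not γ))) implies not (((β implies γ) implies (γ iff β)) iff (γ iff (β iff γ)))) = 1 iff 2 = 5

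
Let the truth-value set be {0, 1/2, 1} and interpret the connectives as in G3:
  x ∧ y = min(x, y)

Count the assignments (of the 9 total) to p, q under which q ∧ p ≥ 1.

1

p = 0, q = 0 ↦ 0  <
p = 0, q = 1/2 ↦ 0  <
p = 0, q = 1 ↦ 0  <
p = 1/2, q = 0 ↦ 0  <
p = 1/2, q = 1/2 ↦ 1/2  <
p = 1/2, q = 1 ↦ 1/2  <
p = 1, q = 0 ↦ 0  <
p = 1, q = 1/2 ↦ 1/2  <
p = 1, q = 1 ↦ 1  ≥
So 1 of the 9 assignments meets the threshold.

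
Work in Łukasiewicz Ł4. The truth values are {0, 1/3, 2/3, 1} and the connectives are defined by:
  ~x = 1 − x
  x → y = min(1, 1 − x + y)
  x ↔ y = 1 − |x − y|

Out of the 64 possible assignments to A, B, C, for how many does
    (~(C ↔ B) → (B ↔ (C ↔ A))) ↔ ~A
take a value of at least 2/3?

37

value 1: 25 assignments (counts)
value 2/3: 12 assignments (counts)
value 1/3: 17 assignments
value 0: 10 assignments
So 37 of the 64 assignments meet the threshold.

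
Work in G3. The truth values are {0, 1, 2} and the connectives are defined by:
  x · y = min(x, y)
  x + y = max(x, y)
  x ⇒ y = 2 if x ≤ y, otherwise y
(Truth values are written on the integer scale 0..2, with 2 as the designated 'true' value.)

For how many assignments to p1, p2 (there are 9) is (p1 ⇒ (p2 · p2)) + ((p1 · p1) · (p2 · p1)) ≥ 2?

p1 = 0, p2 = 0 ↦ 2  ≥
p1 = 0, p2 = 1 ↦ 2  ≥
p1 = 0, p2 = 2 ↦ 2  ≥
p1 = 1, p2 = 0 ↦ 0  <
p1 = 1, p2 = 1 ↦ 2  ≥
p1 = 1, p2 = 2 ↦ 2  ≥
p1 = 2, p2 = 0 ↦ 0  <
p1 = 2, p2 = 1 ↦ 1  <
p1 = 2, p2 = 2 ↦ 2  ≥
So 6 of the 9 assignments meet the threshold.

6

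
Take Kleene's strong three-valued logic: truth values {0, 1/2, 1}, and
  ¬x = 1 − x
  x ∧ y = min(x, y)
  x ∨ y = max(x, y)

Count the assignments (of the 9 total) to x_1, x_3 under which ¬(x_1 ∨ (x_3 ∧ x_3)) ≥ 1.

x_1 = 0, x_3 = 0 ↦ 1  ≥
x_1 = 0, x_3 = 1/2 ↦ 1/2  <
x_1 = 0, x_3 = 1 ↦ 0  <
x_1 = 1/2, x_3 = 0 ↦ 1/2  <
x_1 = 1/2, x_3 = 1/2 ↦ 1/2  <
x_1 = 1/2, x_3 = 1 ↦ 0  <
x_1 = 1, x_3 = 0 ↦ 0  <
x_1 = 1, x_3 = 1/2 ↦ 0  <
x_1 = 1, x_3 = 1 ↦ 0  <
So 1 of the 9 assignments meets the threshold.

1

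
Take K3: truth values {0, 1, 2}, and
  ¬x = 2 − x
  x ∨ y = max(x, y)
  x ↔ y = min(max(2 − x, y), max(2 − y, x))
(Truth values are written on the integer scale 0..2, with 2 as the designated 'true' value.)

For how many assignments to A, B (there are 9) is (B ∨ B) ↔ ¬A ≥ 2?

2

A = 0, B = 0 ↦ 0  <
A = 0, B = 1 ↦ 1  <
A = 0, B = 2 ↦ 2  ≥
A = 1, B = 0 ↦ 1  <
A = 1, B = 1 ↦ 1  <
A = 1, B = 2 ↦ 1  <
A = 2, B = 0 ↦ 2  ≥
A = 2, B = 1 ↦ 1  <
A = 2, B = 2 ↦ 0  <
So 2 of the 9 assignments meet the threshold.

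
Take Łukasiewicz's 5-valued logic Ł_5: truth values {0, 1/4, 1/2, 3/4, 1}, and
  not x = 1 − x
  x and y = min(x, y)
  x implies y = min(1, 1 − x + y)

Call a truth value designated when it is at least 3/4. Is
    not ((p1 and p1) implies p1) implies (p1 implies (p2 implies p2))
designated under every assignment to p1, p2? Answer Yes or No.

At p1 = 0, p2 = 1/4, for instance:
p1 and p1 = 0 and 0 = 0
(p1 and p1) implies p1 = 0 implies 0 = 1
not ((p1 and p1) implies p1) = not 1 = 0
p2 implies p2 = 1/4 implies 1/4 = 1
p1 implies (p2 implies p2) = 0 implies 1 = 1
not ((p1 and p1) implies p1) implies (p1 implies (p2 implies p2)) = 0 implies 1 = 1
and checking the remaining 24 assignments likewise gives ≥ 3/4 in every case.

Yes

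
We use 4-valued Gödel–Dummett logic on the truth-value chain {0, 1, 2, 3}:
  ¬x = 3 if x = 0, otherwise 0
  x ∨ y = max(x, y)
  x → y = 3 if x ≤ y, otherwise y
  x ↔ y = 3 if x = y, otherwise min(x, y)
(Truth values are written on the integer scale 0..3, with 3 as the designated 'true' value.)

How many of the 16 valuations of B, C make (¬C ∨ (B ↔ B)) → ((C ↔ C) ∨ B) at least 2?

B = 0, C = 0 ↦ 3  ≥
B = 0, C = 1 ↦ 3  ≥
B = 0, C = 2 ↦ 3  ≥
B = 0, C = 3 ↦ 3  ≥
B = 1, C = 0 ↦ 3  ≥
B = 1, C = 1 ↦ 3  ≥
B = 1, C = 2 ↦ 3  ≥
B = 1, C = 3 ↦ 3  ≥
B = 2, C = 0 ↦ 3  ≥
B = 2, C = 1 ↦ 3  ≥
B = 2, C = 2 ↦ 3  ≥
B = 2, C = 3 ↦ 3  ≥
B = 3, C = 0 ↦ 3  ≥
B = 3, C = 1 ↦ 3  ≥
B = 3, C = 2 ↦ 3  ≥
B = 3, C = 3 ↦ 3  ≥
So 16 of the 16 assignments meet the threshold.

16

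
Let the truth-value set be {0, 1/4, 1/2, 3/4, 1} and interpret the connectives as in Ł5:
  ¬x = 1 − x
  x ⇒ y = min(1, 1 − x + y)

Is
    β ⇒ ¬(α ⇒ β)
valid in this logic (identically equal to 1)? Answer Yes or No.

Counterexample: take α = 0, β = 1/4.
α ⇒ β = 0 ⇒ 1/4 = 1
¬(α ⇒ β) = ¬1 = 0
β ⇒ ¬(α ⇒ β) = 1/4 ⇒ 0 = 3/4
This gives 3/4 ≠ 1.

No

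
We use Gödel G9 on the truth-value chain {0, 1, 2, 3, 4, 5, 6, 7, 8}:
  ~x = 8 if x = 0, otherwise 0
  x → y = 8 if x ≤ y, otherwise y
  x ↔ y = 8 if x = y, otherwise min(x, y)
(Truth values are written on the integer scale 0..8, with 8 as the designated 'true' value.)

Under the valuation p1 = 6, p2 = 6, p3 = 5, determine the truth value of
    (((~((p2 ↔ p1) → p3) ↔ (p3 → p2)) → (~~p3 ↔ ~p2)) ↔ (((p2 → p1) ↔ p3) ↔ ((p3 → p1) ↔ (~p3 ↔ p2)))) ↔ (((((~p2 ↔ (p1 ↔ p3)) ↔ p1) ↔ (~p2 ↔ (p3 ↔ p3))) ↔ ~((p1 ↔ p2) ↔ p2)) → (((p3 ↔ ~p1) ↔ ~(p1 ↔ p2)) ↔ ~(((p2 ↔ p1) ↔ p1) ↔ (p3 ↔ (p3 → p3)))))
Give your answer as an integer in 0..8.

0

p2 ↔ p1 = 6 ↔ 6 = 8
(p2 ↔ p1) → p3 = 8 → 5 = 5
~((p2 ↔ p1) → p3) = ~5 = 0
p3 → p2 = 5 → 6 = 8
~((p2 ↔ p1) → p3) ↔ (p3 → p2) = 0 ↔ 8 = 0
~p3 = ~5 = 0
~~p3 = ~0 = 8
~p2 = ~6 = 0
~~p3 ↔ ~p2 = 8 ↔ 0 = 0
(~((p2 ↔ p1) → p3) ↔ (p3 → p2)) → (~~p3 ↔ ~p2) = 0 → 0 = 8
p2 → p1 = 6 → 6 = 8
(p2 → p1) ↔ p3 = 8 ↔ 5 = 5
p3 → p1 = 5 → 6 = 8
~p3 = ~5 = 0
~p3 ↔ p2 = 0 ↔ 6 = 0
(p3 → p1) ↔ (~p3 ↔ p2) = 8 ↔ 0 = 0
((p2 → p1) ↔ p3) ↔ ((p3 → p1) ↔ (~p3 ↔ p2)) = 5 ↔ 0 = 0
((~((p2 ↔ p1) → p3) ↔ (p3 → p2)) → (~~p3 ↔ ~p2)) ↔ (((p2 → p1) ↔ p3) ↔ ((p3 → p1) ↔ (~p3 ↔ p2))) = 8 ↔ 0 = 0
~p2 = ~6 = 0
p1 ↔ p3 = 6 ↔ 5 = 5
~p2 ↔ (p1 ↔ p3) = 0 ↔ 5 = 0
(~p2 ↔ (p1 ↔ p3)) ↔ p1 = 0 ↔ 6 = 0
~p2 = ~6 = 0
p3 ↔ p3 = 5 ↔ 5 = 8
~p2 ↔ (p3 ↔ p3) = 0 ↔ 8 = 0
((~p2 ↔ (p1 ↔ p3)) ↔ p1) ↔ (~p2 ↔ (p3 ↔ p3)) = 0 ↔ 0 = 8
p1 ↔ p2 = 6 ↔ 6 = 8
(p1 ↔ p2) ↔ p2 = 8 ↔ 6 = 6
~((p1 ↔ p2) ↔ p2) = ~6 = 0
(((~p2 ↔ (p1 ↔ p3)) ↔ p1) ↔ (~p2 ↔ (p3 ↔ p3))) ↔ ~((p1 ↔ p2) ↔ p2) = 8 ↔ 0 = 0
~p1 = ~6 = 0
p3 ↔ ~p1 = 5 ↔ 0 = 0
p1 ↔ p2 = 6 ↔ 6 = 8
~(p1 ↔ p2) = ~8 = 0
(p3 ↔ ~p1) ↔ ~(p1 ↔ p2) = 0 ↔ 0 = 8
p2 ↔ p1 = 6 ↔ 6 = 8
(p2 ↔ p1) ↔ p1 = 8 ↔ 6 = 6
p3 → p3 = 5 → 5 = 8
p3 ↔ (p3 → p3) = 5 ↔ 8 = 5
((p2 ↔ p1) ↔ p1) ↔ (p3 ↔ (p3 → p3)) = 6 ↔ 5 = 5
~(((p2 ↔ p1) ↔ p1) ↔ (p3 ↔ (p3 → p3))) = ~5 = 0
((p3 ↔ ~p1) ↔ ~(p1 ↔ p2)) ↔ ~(((p2 ↔ p1) ↔ p1) ↔ (p3 ↔ (p3 → p3))) = 8 ↔ 0 = 0
((((~p2 ↔ (p1 ↔ p3)) ↔ p1) ↔ (~p2 ↔ (p3 ↔ p3))) ↔ ~((p1 ↔ p2) ↔ p2)) → (((p3 ↔ ~p1) ↔ ~(p1 ↔ p2)) ↔ ~(((p2 ↔ p1) ↔ p1) ↔ (p3 ↔ (p3 → p3)))) = 0 → 0 = 8
(((~((p2 ↔ p1) → p3) ↔ (p3 → p2)) → (~~p3 ↔ ~p2)) ↔ (((p2 → p1) ↔ p3) ↔ ((p3 → p1) ↔ (~p3 ↔ p2)))) ↔ (((((~p2 ↔ (p1 ↔ p3)) ↔ p1) ↔ (~p2 ↔ (p3 ↔ p3))) ↔ ~((p1 ↔ p2) ↔ p2)) → (((p3 ↔ ~p1) ↔ ~(p1 ↔ p2)) ↔ ~(((p2 ↔ p1) ↔ p1) ↔ (p3 ↔ (p3 → p3))))) = 0 ↔ 8 = 0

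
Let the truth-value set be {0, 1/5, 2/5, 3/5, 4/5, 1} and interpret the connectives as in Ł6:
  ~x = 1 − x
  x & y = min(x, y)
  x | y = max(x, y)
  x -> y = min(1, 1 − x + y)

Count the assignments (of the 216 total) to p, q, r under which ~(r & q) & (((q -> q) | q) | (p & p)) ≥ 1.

value 1: 66 assignments (counts)
value 4/5: 54 assignments
value 3/5: 42 assignments
value 2/5: 30 assignments
value 1/5: 18 assignments
value 0: 6 assignments
So 66 of the 216 assignments meet the threshold.

66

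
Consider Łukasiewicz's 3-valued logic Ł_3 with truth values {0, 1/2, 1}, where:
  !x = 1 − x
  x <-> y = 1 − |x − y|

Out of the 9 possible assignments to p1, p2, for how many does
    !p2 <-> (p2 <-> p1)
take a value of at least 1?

4

p1 = 0, p2 = 0 ↦ 1  ≥
p1 = 0, p2 = 1/2 ↦ 1  ≥
p1 = 0, p2 = 1 ↦ 1  ≥
p1 = 1/2, p2 = 0 ↦ 1/2  <
p1 = 1/2, p2 = 1/2 ↦ 1/2  <
p1 = 1/2, p2 = 1 ↦ 1/2  <
p1 = 1, p2 = 0 ↦ 0  <
p1 = 1, p2 = 1/2 ↦ 1  ≥
p1 = 1, p2 = 1 ↦ 0  <
So 4 of the 9 assignments meet the threshold.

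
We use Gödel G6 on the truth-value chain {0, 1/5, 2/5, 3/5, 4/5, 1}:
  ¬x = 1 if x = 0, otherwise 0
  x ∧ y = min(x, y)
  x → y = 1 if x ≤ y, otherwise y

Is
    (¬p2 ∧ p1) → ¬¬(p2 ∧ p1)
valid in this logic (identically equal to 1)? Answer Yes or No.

No

Counterexample: take p1 = 1/5, p2 = 0.
¬p2 = ¬0 = 1
¬p2 ∧ p1 = 1 ∧ 1/5 = 1/5
p2 ∧ p1 = 0 ∧ 1/5 = 0
¬(p2 ∧ p1) = ¬0 = 1
¬¬(p2 ∧ p1) = ¬1 = 0
(¬p2 ∧ p1) → ¬¬(p2 ∧ p1) = 1/5 → 0 = 0
This gives 0 ≠ 1.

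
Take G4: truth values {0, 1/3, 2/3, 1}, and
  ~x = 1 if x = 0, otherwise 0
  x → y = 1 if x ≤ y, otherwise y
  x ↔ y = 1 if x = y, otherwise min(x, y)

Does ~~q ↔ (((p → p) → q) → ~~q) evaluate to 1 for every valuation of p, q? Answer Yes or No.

Counterexample: take p = 0, q = 0.
~q = ~0 = 1
~~q = ~1 = 0
p → p = 0 → 0 = 1
(p → p) → q = 1 → 0 = 0
((p → p) → q) → ~~q = 0 → 0 = 1
~~q ↔ (((p → p) → q) → ~~q) = 0 ↔ 1 = 0
This gives 0 ≠ 1.

No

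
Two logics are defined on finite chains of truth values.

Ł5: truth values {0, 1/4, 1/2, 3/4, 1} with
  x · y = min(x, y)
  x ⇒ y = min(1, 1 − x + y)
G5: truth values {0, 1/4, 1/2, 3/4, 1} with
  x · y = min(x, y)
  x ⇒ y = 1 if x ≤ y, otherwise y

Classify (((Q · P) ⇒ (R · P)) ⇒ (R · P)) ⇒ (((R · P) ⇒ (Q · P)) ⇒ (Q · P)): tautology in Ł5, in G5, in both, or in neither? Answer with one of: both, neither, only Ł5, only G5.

In Ł5: every assignment gives 1 — tautology.
In G5: at P = 1/4, Q = 1/4, R = 0 the value is 1/4 — not a tautology.

only Ł5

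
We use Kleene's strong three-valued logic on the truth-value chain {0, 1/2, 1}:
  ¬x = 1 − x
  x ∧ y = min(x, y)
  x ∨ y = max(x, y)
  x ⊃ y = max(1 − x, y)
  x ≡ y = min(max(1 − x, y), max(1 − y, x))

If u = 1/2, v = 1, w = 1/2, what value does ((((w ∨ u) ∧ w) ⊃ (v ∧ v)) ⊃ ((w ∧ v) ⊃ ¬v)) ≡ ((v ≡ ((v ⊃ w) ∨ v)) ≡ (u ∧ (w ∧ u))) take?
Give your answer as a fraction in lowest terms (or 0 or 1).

w ∨ u = 1/2 ∨ 1/2 = 1/2
(w ∨ u) ∧ w = 1/2 ∧ 1/2 = 1/2
v ∧ v = 1 ∧ 1 = 1
((w ∨ u) ∧ w) ⊃ (v ∧ v) = 1/2 ⊃ 1 = 1
w ∧ v = 1/2 ∧ 1 = 1/2
¬v = ¬1 = 0
(w ∧ v) ⊃ ¬v = 1/2 ⊃ 0 = 1/2
(((w ∨ u) ∧ w) ⊃ (v ∧ v)) ⊃ ((w ∧ v) ⊃ ¬v) = 1 ⊃ 1/2 = 1/2
v ⊃ w = 1 ⊃ 1/2 = 1/2
(v ⊃ w) ∨ v = 1/2 ∨ 1 = 1
v ≡ ((v ⊃ w) ∨ v) = 1 ≡ 1 = 1
w ∧ u = 1/2 ∧ 1/2 = 1/2
u ∧ (w ∧ u) = 1/2 ∧ 1/2 = 1/2
(v ≡ ((v ⊃ w) ∨ v)) ≡ (u ∧ (w ∧ u)) = 1 ≡ 1/2 = 1/2
((((w ∨ u) ∧ w) ⊃ (v ∧ v)) ⊃ ((w ∧ v) ⊃ ¬v)) ≡ ((v ≡ ((v ⊃ w) ∨ v)) ≡ (u ∧ (w ∧ u))) = 1/2 ≡ 1/2 = 1/2

1/2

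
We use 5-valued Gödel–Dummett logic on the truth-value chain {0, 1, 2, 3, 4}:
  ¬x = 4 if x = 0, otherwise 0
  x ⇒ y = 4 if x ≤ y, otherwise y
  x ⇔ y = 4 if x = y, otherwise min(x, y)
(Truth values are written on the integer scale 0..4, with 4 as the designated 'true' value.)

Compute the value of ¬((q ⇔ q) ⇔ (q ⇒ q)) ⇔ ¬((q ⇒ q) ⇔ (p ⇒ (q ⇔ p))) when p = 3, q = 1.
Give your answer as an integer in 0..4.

4

q ⇔ q = 1 ⇔ 1 = 4
q ⇒ q = 1 ⇒ 1 = 4
(q ⇔ q) ⇔ (q ⇒ q) = 4 ⇔ 4 = 4
¬((q ⇔ q) ⇔ (q ⇒ q)) = ¬4 = 0
q ⇒ q = 1 ⇒ 1 = 4
q ⇔ p = 1 ⇔ 3 = 1
p ⇒ (q ⇔ p) = 3 ⇒ 1 = 1
(q ⇒ q) ⇔ (p ⇒ (q ⇔ p)) = 4 ⇔ 1 = 1
¬((q ⇒ q) ⇔ (p ⇒ (q ⇔ p))) = ¬1 = 0
¬((q ⇔ q) ⇔ (q ⇒ q)) ⇔ ¬((q ⇒ q) ⇔ (p ⇒ (q ⇔ p))) = 0 ⇔ 0 = 4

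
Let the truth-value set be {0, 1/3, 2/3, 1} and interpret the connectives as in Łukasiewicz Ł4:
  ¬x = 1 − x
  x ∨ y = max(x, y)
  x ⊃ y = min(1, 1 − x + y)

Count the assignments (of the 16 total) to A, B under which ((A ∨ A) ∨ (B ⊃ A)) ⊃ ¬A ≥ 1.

A = 0, B = 0 ↦ 1  ≥
A = 0, B = 1/3 ↦ 1  ≥
A = 0, B = 2/3 ↦ 1  ≥
A = 0, B = 1 ↦ 1  ≥
A = 1/3, B = 0 ↦ 2/3  <
A = 1/3, B = 1/3 ↦ 2/3  <
A = 1/3, B = 2/3 ↦ 1  ≥
A = 1/3, B = 1 ↦ 1  ≥
A = 2/3, B = 0 ↦ 1/3  <
A = 2/3, B = 1/3 ↦ 1/3  <
A = 2/3, B = 2/3 ↦ 1/3  <
A = 2/3, B = 1 ↦ 2/3  <
A = 1, B = 0 ↦ 0  <
A = 1, B = 1/3 ↦ 0  <
A = 1, B = 2/3 ↦ 0  <
A = 1, B = 1 ↦ 0  <
So 6 of the 16 assignments meet the threshold.

6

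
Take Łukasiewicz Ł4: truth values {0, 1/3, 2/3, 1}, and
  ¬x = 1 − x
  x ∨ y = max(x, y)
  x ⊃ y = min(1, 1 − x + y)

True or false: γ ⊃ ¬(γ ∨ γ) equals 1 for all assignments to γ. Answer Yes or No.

Counterexample: take γ = 2/3.
γ ∨ γ = 2/3 ∨ 2/3 = 2/3
¬(γ ∨ γ) = ¬2/3 = 1/3
γ ⊃ ¬(γ ∨ γ) = 2/3 ⊃ 1/3 = 2/3
This gives 2/3 ≠ 1.

No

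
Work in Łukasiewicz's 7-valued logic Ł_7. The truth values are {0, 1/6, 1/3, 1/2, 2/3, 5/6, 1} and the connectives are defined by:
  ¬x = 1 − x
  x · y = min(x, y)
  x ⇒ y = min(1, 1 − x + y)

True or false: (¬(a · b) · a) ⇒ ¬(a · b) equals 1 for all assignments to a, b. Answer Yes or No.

At a = 2/3, b = 2/3, for instance:
a · b = 2/3 · 2/3 = 2/3
¬(a · b) = ¬2/3 = 1/3
¬(a · b) · a = 1/3 · 2/3 = 1/3
(¬(a · b) · a) ⇒ ¬(a · b) = 1/3 ⇒ 1/3 = 1
and checking the remaining 48 assignments likewise gives ≥ 1 in every case.

Yes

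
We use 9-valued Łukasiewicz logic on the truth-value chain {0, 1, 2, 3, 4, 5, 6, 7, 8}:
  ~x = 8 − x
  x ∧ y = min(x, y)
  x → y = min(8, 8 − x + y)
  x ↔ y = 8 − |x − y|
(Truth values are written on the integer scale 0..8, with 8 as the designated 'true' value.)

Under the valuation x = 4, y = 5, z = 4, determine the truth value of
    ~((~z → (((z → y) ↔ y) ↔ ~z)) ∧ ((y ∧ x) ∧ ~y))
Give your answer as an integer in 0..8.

~z = ~4 = 4
z → y = 4 → 5 = 8
(z → y) ↔ y = 8 ↔ 5 = 5
~z = ~4 = 4
((z → y) ↔ y) ↔ ~z = 5 ↔ 4 = 7
~z → (((z → y) ↔ y) ↔ ~z) = 4 → 7 = 8
y ∧ x = 5 ∧ 4 = 4
~y = ~5 = 3
(y ∧ x) ∧ ~y = 4 ∧ 3 = 3
(~z → (((z → y) ↔ y) ↔ ~z)) ∧ ((y ∧ x) ∧ ~y) = 8 ∧ 3 = 3
~((~z → (((z → y) ↔ y) ↔ ~z)) ∧ ((y ∧ x) ∧ ~y)) = ~3 = 5

5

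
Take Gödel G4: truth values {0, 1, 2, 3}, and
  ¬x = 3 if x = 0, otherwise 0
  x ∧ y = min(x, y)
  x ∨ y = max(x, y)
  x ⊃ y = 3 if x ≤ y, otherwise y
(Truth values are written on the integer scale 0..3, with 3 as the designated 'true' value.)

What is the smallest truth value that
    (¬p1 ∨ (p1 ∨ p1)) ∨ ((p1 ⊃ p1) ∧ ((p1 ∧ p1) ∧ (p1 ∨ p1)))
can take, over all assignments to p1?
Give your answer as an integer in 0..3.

Take p1 = 1:
¬p1 = ¬1 = 0
p1 ∨ p1 = 1 ∨ 1 = 1
¬p1 ∨ (p1 ∨ p1) = 0 ∨ 1 = 1
p1 ⊃ p1 = 1 ⊃ 1 = 3
p1 ∧ p1 = 1 ∧ 1 = 1
p1 ∨ p1 = 1 ∨ 1 = 1
(p1 ∧ p1) ∧ (p1 ∨ p1) = 1 ∧ 1 = 1
(p1 ⊃ p1) ∧ ((p1 ∧ p1) ∧ (p1 ∨ p1)) = 3 ∧ 1 = 1
(¬p1 ∨ (p1 ∨ p1)) ∨ ((p1 ⊃ p1) ∧ ((p1 ∧ p1) ∧ (p1 ∨ p1))) = 1 ∨ 1 = 1
No assignment yields a value below 1, so this is the minimum.

1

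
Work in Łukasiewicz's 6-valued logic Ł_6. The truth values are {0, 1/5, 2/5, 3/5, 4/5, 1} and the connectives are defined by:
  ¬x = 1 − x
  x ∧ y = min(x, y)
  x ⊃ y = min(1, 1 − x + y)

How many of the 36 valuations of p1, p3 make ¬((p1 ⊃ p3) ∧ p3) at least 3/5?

18

value 1: 6 assignments (counts)
value 4/5: 6 assignments (counts)
value 3/5: 6 assignments (counts)
value 2/5: 6 assignments
value 1/5: 6 assignments
value 0: 6 assignments
So 18 of the 36 assignments meet the threshold.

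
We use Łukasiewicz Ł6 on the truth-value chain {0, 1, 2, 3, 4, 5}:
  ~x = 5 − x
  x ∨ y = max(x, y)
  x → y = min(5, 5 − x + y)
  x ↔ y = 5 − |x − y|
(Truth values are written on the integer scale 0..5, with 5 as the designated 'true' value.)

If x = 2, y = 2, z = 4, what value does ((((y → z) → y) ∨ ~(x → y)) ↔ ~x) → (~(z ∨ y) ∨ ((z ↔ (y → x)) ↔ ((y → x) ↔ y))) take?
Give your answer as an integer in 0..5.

y → z = 2 → 4 = 5
(y → z) → y = 5 → 2 = 2
x → y = 2 → 2 = 5
~(x → y) = ~5 = 0
((y → z) → y) ∨ ~(x → y) = 2 ∨ 0 = 2
~x = ~2 = 3
(((y → z) → y) ∨ ~(x → y)) ↔ ~x = 2 ↔ 3 = 4
z ∨ y = 4 ∨ 2 = 4
~(z ∨ y) = ~4 = 1
y → x = 2 → 2 = 5
z ↔ (y → x) = 4 ↔ 5 = 4
y → x = 2 → 2 = 5
(y → x) ↔ y = 5 ↔ 2 = 2
(z ↔ (y → x)) ↔ ((y → x) ↔ y) = 4 ↔ 2 = 3
~(z ∨ y) ∨ ((z ↔ (y → x)) ↔ ((y → x) ↔ y)) = 1 ∨ 3 = 3
((((y → z) → y) ∨ ~(x → y)) ↔ ~x) → (~(z ∨ y) ∨ ((z ↔ (y → x)) ↔ ((y → x) ↔ y))) = 4 → 3 = 4

4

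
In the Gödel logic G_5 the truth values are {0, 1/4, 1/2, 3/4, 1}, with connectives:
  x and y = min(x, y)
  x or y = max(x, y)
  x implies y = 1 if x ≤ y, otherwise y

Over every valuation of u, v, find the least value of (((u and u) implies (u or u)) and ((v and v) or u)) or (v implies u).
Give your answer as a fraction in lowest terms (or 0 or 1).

Take u = 0, v = 1/4:
u and u = 0 and 0 = 0
u or u = 0 or 0 = 0
(u and u) implies (u or u) = 0 implies 0 = 1
v and v = 1/4 and 1/4 = 1/4
(v and v) or u = 1/4 or 0 = 1/4
((u and u) implies (u or u)) and ((v and v) or u) = 1 and 1/4 = 1/4
v implies u = 1/4 implies 0 = 0
(((u and u) implies (u or u)) and ((v and v) or u)) or (v implies u) = 1/4 or 0 = 1/4
No assignment yields a value below 1/4, so this is the minimum.

1/4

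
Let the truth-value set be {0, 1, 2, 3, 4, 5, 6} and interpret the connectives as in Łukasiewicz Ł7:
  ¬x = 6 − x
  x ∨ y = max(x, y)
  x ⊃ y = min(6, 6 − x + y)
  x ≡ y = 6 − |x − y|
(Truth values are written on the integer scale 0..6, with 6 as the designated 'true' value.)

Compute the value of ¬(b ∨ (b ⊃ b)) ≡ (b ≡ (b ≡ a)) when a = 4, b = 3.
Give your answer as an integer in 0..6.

2

b ⊃ b = 3 ⊃ 3 = 6
b ∨ (b ⊃ b) = 3 ∨ 6 = 6
¬(b ∨ (b ⊃ b)) = ¬6 = 0
b ≡ a = 3 ≡ 4 = 5
b ≡ (b ≡ a) = 3 ≡ 5 = 4
¬(b ∨ (b ⊃ b)) ≡ (b ≡ (b ≡ a)) = 0 ≡ 4 = 2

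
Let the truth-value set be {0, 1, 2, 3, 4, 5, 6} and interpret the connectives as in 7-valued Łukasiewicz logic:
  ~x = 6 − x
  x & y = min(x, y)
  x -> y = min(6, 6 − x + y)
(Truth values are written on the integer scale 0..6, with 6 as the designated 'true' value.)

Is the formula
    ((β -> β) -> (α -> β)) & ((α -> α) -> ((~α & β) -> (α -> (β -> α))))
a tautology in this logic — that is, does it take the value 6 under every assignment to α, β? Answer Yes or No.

Counterexample: take α = 1, β = 0.
β -> β = 0 -> 0 = 6
α -> β = 1 -> 0 = 5
(β -> β) -> (α -> β) = 6 -> 5 = 5
α -> α = 1 -> 1 = 6
~α = ~1 = 5
~α & β = 5 & 0 = 0
β -> α = 0 -> 1 = 6
α -> (β -> α) = 1 -> 6 = 6
(~α & β) -> (α -> (β -> α)) = 0 -> 6 = 6
(α -> α) -> ((~α & β) -> (α -> (β -> α))) = 6 -> 6 = 6
((β -> β) -> (α -> β)) & ((α -> α) -> ((~α & β) -> (α -> (β -> α)))) = 5 & 6 = 5
This gives 5 ≠ 6.

No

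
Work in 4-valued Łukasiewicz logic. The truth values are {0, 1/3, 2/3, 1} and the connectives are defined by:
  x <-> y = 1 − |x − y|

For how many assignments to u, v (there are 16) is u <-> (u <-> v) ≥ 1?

u = 0, v = 0 ↦ 0  <
u = 0, v = 1/3 ↦ 1/3  <
u = 0, v = 2/3 ↦ 2/3  <
u = 0, v = 1 ↦ 1  ≥
u = 1/3, v = 0 ↦ 2/3  <
u = 1/3, v = 1/3 ↦ 1/3  <
u = 1/3, v = 2/3 ↦ 2/3  <
u = 1/3, v = 1 ↦ 1  ≥
u = 2/3, v = 0 ↦ 2/3  <
u = 2/3, v = 1/3 ↦ 1  ≥
u = 2/3, v = 2/3 ↦ 2/3  <
u = 2/3, v = 1 ↦ 1  ≥
u = 1, v = 0 ↦ 0  <
u = 1, v = 1/3 ↦ 1/3  <
u = 1, v = 2/3 ↦ 2/3  <
u = 1, v = 1 ↦ 1  ≥
So 5 of the 16 assignments meet the threshold.

5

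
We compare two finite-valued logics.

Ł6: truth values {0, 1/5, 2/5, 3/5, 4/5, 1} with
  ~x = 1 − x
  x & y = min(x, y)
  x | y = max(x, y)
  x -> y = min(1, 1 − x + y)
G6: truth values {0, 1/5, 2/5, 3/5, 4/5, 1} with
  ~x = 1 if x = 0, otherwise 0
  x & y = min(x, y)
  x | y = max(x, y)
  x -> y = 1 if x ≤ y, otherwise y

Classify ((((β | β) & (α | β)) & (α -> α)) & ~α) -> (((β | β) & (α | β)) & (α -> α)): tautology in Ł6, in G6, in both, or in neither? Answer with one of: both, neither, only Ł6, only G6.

In Ł6: every assignment gives 1 — tautology.
In G6: every assignment gives 1 — tautology.

both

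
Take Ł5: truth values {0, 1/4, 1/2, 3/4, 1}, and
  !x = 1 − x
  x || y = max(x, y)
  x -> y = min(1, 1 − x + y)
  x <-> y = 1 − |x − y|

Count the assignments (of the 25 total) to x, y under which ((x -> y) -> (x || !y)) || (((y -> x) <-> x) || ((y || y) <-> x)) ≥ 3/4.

24

value 1: 19 assignments (counts)
value 3/4: 5 assignments (counts)
value 1/2: 1 assignment
So 24 of the 25 assignments meet the threshold.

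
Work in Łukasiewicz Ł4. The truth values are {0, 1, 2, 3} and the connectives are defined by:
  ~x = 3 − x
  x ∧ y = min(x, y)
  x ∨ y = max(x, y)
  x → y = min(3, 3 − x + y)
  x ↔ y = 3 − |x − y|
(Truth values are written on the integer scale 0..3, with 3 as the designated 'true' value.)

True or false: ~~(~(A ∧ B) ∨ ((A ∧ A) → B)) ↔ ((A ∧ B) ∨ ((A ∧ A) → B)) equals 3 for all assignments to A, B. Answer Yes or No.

Counterexample: take A = 1, B = 0.
A ∧ B = 1 ∧ 0 = 0
~(A ∧ B) = ~0 = 3
A ∧ A = 1 ∧ 1 = 1
(A ∧ A) → B = 1 → 0 = 2
~(A ∧ B) ∨ ((A ∧ A) → B) = 3 ∨ 2 = 3
~(~(A ∧ B) ∨ ((A ∧ A) → B)) = ~3 = 0
~~(~(A ∧ B) ∨ ((A ∧ A) → B)) = ~0 = 3
A ∧ B = 1 ∧ 0 = 0
A ∧ A = 1 ∧ 1 = 1
(A ∧ A) → B = 1 → 0 = 2
(A ∧ B) ∨ ((A ∧ A) → B) = 0 ∨ 2 = 2
~~(~(A ∧ B) ∨ ((A ∧ A) → B)) ↔ ((A ∧ B) ∨ ((A ∧ A) → B)) = 3 ↔ 2 = 2
This gives 2 ≠ 3.

No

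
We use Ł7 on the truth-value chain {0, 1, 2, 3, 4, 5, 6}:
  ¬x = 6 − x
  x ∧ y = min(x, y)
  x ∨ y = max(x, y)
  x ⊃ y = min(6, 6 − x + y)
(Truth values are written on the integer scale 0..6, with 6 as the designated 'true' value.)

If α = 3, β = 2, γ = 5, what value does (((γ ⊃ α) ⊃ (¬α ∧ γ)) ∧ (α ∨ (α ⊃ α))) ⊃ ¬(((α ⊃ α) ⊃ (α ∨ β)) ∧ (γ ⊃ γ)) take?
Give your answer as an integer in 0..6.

4

γ ⊃ α = 5 ⊃ 3 = 4
¬α = ¬3 = 3
¬α ∧ γ = 3 ∧ 5 = 3
(γ ⊃ α) ⊃ (¬α ∧ γ) = 4 ⊃ 3 = 5
α ⊃ α = 3 ⊃ 3 = 6
α ∨ (α ⊃ α) = 3 ∨ 6 = 6
((γ ⊃ α) ⊃ (¬α ∧ γ)) ∧ (α ∨ (α ⊃ α)) = 5 ∧ 6 = 5
α ⊃ α = 3 ⊃ 3 = 6
α ∨ β = 3 ∨ 2 = 3
(α ⊃ α) ⊃ (α ∨ β) = 6 ⊃ 3 = 3
γ ⊃ γ = 5 ⊃ 5 = 6
((α ⊃ α) ⊃ (α ∨ β)) ∧ (γ ⊃ γ) = 3 ∧ 6 = 3
¬(((α ⊃ α) ⊃ (α ∨ β)) ∧ (γ ⊃ γ)) = ¬3 = 3
(((γ ⊃ α) ⊃ (¬α ∧ γ)) ∧ (α ∨ (α ⊃ α))) ⊃ ¬(((α ⊃ α) ⊃ (α ∨ β)) ∧ (γ ⊃ γ)) = 5 ⊃ 3 = 4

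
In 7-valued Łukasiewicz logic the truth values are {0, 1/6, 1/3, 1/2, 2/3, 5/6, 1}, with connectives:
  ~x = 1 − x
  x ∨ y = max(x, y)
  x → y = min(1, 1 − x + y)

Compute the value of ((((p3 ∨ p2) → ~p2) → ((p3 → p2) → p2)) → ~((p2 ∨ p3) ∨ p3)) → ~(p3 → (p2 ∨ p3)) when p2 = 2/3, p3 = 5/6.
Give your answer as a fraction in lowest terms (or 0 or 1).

p3 ∨ p2 = 5/6 ∨ 2/3 = 5/6
~p2 = ~2/3 = 1/3
(p3 ∨ p2) → ~p2 = 5/6 → 1/3 = 1/2
p3 → p2 = 5/6 → 2/3 = 5/6
(p3 → p2) → p2 = 5/6 → 2/3 = 5/6
((p3 ∨ p2) → ~p2) → ((p3 → p2) → p2) = 1/2 → 5/6 = 1
p2 ∨ p3 = 2/3 ∨ 5/6 = 5/6
(p2 ∨ p3) ∨ p3 = 5/6 ∨ 5/6 = 5/6
~((p2 ∨ p3) ∨ p3) = ~5/6 = 1/6
(((p3 ∨ p2) → ~p2) → ((p3 → p2) → p2)) → ~((p2 ∨ p3) ∨ p3) = 1 → 1/6 = 1/6
p2 ∨ p3 = 2/3 ∨ 5/6 = 5/6
p3 → (p2 ∨ p3) = 5/6 → 5/6 = 1
~(p3 → (p2 ∨ p3)) = ~1 = 0
((((p3 ∨ p2) → ~p2) → ((p3 → p2) → p2)) → ~((p2 ∨ p3) ∨ p3)) → ~(p3 → (p2 ∨ p3)) = 1/6 → 0 = 5/6

5/6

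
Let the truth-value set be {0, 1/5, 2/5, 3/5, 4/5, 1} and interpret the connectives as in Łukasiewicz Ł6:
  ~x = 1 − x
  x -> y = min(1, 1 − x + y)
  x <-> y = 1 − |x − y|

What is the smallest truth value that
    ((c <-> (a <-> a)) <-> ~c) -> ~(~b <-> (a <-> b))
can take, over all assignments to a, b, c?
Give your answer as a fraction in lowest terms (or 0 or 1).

Take a = 0, b = 0, c = 2/5:
a <-> a = 0 <-> 0 = 1
c <-> (a <-> a) = 2/5 <-> 1 = 2/5
~c = ~2/5 = 3/5
(c <-> (a <-> a)) <-> ~c = 2/5 <-> 3/5 = 4/5
~b = ~0 = 1
a <-> b = 0 <-> 0 = 1
~b <-> (a <-> b) = 1 <-> 1 = 1
~(~b <-> (a <-> b)) = ~1 = 0
((c <-> (a <-> a)) <-> ~c) -> ~(~b <-> (a <-> b)) = 4/5 -> 0 = 1/5
No assignment yields a value below 1/5, so this is the minimum.

1/5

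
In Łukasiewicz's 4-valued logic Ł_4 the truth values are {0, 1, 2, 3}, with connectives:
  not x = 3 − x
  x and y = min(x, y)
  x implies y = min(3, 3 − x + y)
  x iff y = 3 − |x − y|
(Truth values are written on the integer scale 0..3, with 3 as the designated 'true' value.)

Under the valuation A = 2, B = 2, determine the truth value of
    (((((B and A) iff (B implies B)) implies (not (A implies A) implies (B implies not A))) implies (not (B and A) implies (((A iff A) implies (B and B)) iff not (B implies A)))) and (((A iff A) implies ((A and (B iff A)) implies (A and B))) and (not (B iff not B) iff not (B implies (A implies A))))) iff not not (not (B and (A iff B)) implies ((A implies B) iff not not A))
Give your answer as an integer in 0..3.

B and A = 2 and 2 = 2
B implies B = 2 implies 2 = 3
(B and A) iff (B implies B) = 2 iff 3 = 2
A implies A = 2 implies 2 = 3
not (A implies A) = not 3 = 0
not A = not 2 = 1
B implies not A = 2 implies 1 = 2
not (A implies A) implies (B implies not A) = 0 implies 2 = 3
((B and A) iff (B implies B)) implies (not (A implies A) implies (B implies not A)) = 2 implies 3 = 3
B and A = 2 and 2 = 2
not (B and A) = not 2 = 1
A iff A = 2 iff 2 = 3
B and B = 2 and 2 = 2
(A iff A) implies (B and B) = 3 implies 2 = 2
B implies A = 2 implies 2 = 3
not (B implies A) = not 3 = 0
((A iff A) implies (B and B)) iff not (B implies A) = 2 iff 0 = 1
not (B and A) implies (((A iff A) implies (B and B)) iff not (B implies A)) = 1 implies 1 = 3
(((B and A) iff (B implies B)) implies (not (A implies A) implies (B implies not A))) implies (not (B and A) implies (((A iff A) implies (B and B)) iff not (B implies A))) = 3 implies 3 = 3
A iff A = 2 iff 2 = 3
B iff A = 2 iff 2 = 3
A and (B iff A) = 2 and 3 = 2
A and B = 2 and 2 = 2
(A and (B iff A)) implies (A and B) = 2 implies 2 = 3
(A iff A) implies ((A and (B iff A)) implies (A and B)) = 3 implies 3 = 3
not B = not 2 = 1
B iff not B = 2 iff 1 = 2
not (B iff not B) = not 2 = 1
A implies A = 2 implies 2 = 3
B implies (A implies A) = 2 implies 3 = 3
not (B implies (A implies A)) = not 3 = 0
not (B iff not B) iff not (B implies (A implies A)) = 1 iff 0 = 2
((A iff A) implies ((A and (B iff A)) implies (A and B))) and (not (B iff not B) iff not (B implies (A implies A))) = 3 and 2 = 2
((((B and A) iff (B implies B)) implies (not (A implies A) implies (B implies not A))) implies (not (B and A) implies (((A iff A) implies (B and B)) iff not (B implies A)))) and (((A iff A) implies ((A and (B iff A)) implies (A and B))) and (not (B iff not B) iff not (B implies (A implies A)))) = 3 and 2 = 2
A iff B = 2 iff 2 = 3
B and (A iff B) = 2 and 3 = 2
not (B and (A iff B)) = not 2 = 1
A implies B = 2 implies 2 = 3
not A = not 2 = 1
not not A = not 1 = 2
(A implies B) iff not not A = 3 iff 2 = 2
not (B and (A iff B)) implies ((A implies B) iff not not A) = 1 implies 2 = 3
not (not (B and (A iff B)) implies ((A implies B) iff not not A)) = not 3 = 0
not not (not (B and (A iff B)) implies ((A implies B) iff not not A)) = not 0 = 3
(((((B and A) iff (B implies B)) implies (not (A implies A) implies (B implies not A))) implies (not (B and A) implies (((A iff A) implies (B and B)) iff not (B implies A)))) and (((A iff A) implies ((A and (B iff A)) implies (A and B))) and (not (B iff not B) iff not (B implies (A implies A))))) iff not not (not (B and (A iff B)) implies ((A implies B) iff not not A)) = 2 iff 3 = 2

2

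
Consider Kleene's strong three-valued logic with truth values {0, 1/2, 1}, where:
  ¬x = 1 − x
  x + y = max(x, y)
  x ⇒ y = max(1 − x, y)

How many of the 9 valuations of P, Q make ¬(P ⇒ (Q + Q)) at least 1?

1

P = 0, Q = 0 ↦ 0  <
P = 0, Q = 1/2 ↦ 0  <
P = 0, Q = 1 ↦ 0  <
P = 1/2, Q = 0 ↦ 1/2  <
P = 1/2, Q = 1/2 ↦ 1/2  <
P = 1/2, Q = 1 ↦ 0  <
P = 1, Q = 0 ↦ 1  ≥
P = 1, Q = 1/2 ↦ 1/2  <
P = 1, Q = 1 ↦ 0  <
So 1 of the 9 assignments meets the threshold.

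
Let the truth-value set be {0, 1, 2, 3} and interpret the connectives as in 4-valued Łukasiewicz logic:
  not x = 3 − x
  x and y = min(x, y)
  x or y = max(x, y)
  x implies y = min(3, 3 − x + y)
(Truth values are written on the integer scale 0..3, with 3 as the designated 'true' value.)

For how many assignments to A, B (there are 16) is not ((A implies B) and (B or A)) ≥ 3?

A = 0, B = 0 ↦ 3  ≥
A = 0, B = 1 ↦ 2  <
A = 0, B = 2 ↦ 1  <
A = 0, B = 3 ↦ 0  <
A = 1, B = 0 ↦ 2  <
A = 1, B = 1 ↦ 2  <
A = 1, B = 2 ↦ 1  <
A = 1, B = 3 ↦ 0  <
A = 2, B = 0 ↦ 2  <
A = 2, B = 1 ↦ 1  <
A = 2, B = 2 ↦ 1  <
A = 2, B = 3 ↦ 0  <
A = 3, B = 0 ↦ 3  ≥
A = 3, B = 1 ↦ 2  <
A = 3, B = 2 ↦ 1  <
A = 3, B = 3 ↦ 0  <
So 2 of the 16 assignments meet the threshold.

2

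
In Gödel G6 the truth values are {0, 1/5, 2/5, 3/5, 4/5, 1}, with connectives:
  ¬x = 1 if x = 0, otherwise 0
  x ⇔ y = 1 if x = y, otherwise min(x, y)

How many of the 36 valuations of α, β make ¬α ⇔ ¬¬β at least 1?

10

value 1: 10 assignments (counts)
value 0: 26 assignments
So 10 of the 36 assignments meet the threshold.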